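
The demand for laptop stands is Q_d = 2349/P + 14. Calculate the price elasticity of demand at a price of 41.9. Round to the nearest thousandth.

At P = 41.9, Q_d = 70.0621.
dQ_d/dP = −2349/P² = −1.338.
Point elasticity E = (dQ_d/dP)·(P/Q_d) = -1.338 × 41.9/70.0621 ≈ -0.800.
|E| < 1, so demand is inelastic at this price.

-0.800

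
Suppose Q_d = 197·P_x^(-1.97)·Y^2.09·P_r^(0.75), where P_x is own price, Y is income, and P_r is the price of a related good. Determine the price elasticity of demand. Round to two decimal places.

For a Cobb–Douglas (constant-elasticity) form Q_d = A·P_x^α·…, the elasticity with respect to P_x equals the exponent α at every point.
Here the exponent on P_x is -1.97, so the price elasticity of demand is -1.97.

-1.97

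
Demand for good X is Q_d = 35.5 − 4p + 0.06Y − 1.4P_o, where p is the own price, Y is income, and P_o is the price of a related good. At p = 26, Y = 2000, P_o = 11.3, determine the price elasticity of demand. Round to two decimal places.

-2.91

Q_d = 35.5 − 4(26) + 0.06(2000) − 1.4(11.3) = 35.5 − 104 + 120 − 15.82 = 35.68.
∂Q_d/∂p = −4, so E_p = (−4)·(26/35.68) ≈ -2.91.
|E_p| > 1: demand is elastic.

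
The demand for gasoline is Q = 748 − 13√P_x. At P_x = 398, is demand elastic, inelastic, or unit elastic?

inelastic

At P_x = 398, Q = 488.6508.
dQ/dP_x = −13/(2√P_x) = −13/(2·19.9499).
Point elasticity E = (dQ/dP_x)·(P_x/Q) = -0.3258 × 398/488.6508 ≈ -0.265.
|E| ≈ 0.265 < 1, so demand is inelastic.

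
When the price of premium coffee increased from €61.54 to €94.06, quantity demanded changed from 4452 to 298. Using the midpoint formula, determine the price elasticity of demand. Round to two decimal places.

%ΔQ = (298 − 4452)/[(4452 + 298)/2] = -4154/2375 ≈ -1.7491.
%Δp = (94.06 − 61.54)/[(61.54 + 94.06)/2] = 32.52/77.8 ≈ 0.4180.
Arc elasticity E = %ΔQ/%Δp ≈ -1.7491/0.4180 ≈ -4.18.
|E| > 1: demand is elastic over this range.

-4.18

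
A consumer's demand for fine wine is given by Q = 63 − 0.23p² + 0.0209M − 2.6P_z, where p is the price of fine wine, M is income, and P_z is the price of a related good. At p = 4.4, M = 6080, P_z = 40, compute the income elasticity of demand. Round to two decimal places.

First evaluate Q: 63 − 0.23(4.4)² + 0.0209(6080) − 2.6(40) = 63 − 4.4528 + 127.072 − 104 = 81.6192.
∂Q/∂M = +0.0209, so E_I = 0.0209·(6080/81.6192) ≈ 1.56.
E_I > 1: normal good (luxury).

1.56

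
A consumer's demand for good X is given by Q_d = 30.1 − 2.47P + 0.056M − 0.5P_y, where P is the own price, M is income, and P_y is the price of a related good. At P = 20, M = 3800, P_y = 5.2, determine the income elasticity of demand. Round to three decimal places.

Q_d = 30.1 − 2.47(20) + 0.056(3800) − 0.5(5.2) = 30.1 − 49.4 + 212.8 − 2.6 = 190.9.
∂Q_d/∂M = +0.056, so E_I = 0.056·(3800/190.9) ≈ 1.115.
E_I > 1: normal good (luxury).

1.115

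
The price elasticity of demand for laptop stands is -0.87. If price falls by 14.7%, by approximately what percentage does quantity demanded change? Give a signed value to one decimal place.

%ΔQ ≈ E × %ΔP = (-0.87) × (-14.7%) ≈ 12.8%.

12.8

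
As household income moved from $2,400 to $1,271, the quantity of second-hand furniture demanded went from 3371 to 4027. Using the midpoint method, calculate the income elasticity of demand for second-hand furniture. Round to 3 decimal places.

%ΔQ = (4027 − 3371)/[(3371+4027)/2] = 656/3699 ≈ 0.1773.
%ΔI = (1,271 − 2,400)/[(2,400+1,271)/2] = -1129/1835.5 ≈ -0.6151.
E_I = %ΔQ/%ΔI ≈ -0.288.
E_I < 0: inferior good.

-0.288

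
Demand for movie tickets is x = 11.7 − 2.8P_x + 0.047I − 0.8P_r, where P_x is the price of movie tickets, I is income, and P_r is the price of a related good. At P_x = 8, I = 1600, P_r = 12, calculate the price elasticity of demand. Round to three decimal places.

First evaluate x: 11.7 − 2.8(8) + 0.047(1600) − 0.8(12) = 11.7 − 22.4 + 75.2 − 9.6 = 54.9.
∂x/∂P_x = −2.8, so E_p = (−2.8)·(8/54.9) ≈ -0.408.
|E_p| < 1: demand is inelastic.

-0.408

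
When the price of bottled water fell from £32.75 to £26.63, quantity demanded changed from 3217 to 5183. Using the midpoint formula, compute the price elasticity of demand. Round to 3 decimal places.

-2.271

%Δq = (5183 − 3217)/[(3217 + 5183)/2] = 1966/4200 ≈ 0.4681.
%Δp = (26.63 − 32.75)/[(32.75 + 26.63)/2] = -6.12/29.69 ≈ -0.2061.
Arc elasticity E = %Δq/%Δp ≈ 0.4681/-0.2061 ≈ -2.271.
|E| > 1: demand is elastic over this range.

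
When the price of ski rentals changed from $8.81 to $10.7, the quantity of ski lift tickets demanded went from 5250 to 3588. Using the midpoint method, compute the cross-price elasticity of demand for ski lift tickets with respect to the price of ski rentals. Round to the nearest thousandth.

-1.941

%ΔQ_x = (3588 − 5250)/[(5250+3588)/2] = -1662/4419 ≈ -0.3761.
%ΔP_y = (10.7 − 8.81)/[(8.81+10.7)/2] ≈ 0.1937.
E_xy = -0.3761/0.1937 ≈ -1.941.
E_xy < 0, so ski lift tickets and ski rentals are complements.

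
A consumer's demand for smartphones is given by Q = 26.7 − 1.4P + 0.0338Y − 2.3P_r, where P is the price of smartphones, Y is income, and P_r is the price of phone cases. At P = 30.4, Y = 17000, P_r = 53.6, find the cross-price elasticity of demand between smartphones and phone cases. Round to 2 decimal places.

-0.28

Evaluating quantity at (P, Y, P_r) gives Q = 26.7 − 1.4(30.4) + 0.0338(17000) − 2.3(53.6) = 26.7 − 42.56 + 574.6 − 123.28 = 435.46.
∂Q/∂P_r = −2.3, so E_xy = -2.3·(53.6/435.46) ≈ -0.28.
E_xy < 0: the goods are complements.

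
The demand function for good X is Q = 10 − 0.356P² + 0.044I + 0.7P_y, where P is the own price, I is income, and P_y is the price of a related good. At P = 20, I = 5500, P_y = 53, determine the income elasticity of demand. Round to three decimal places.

1.650

Evaluating quantity at (P, I, P_y) gives Q = 10 − 0.356(20)² + 0.044(5500) + 0.7(53) = 10 − 142.4 + 242 + 37.1 = 146.7.
∂Q/∂I = +0.044, so E_I = 0.044·(5500/146.7) ≈ 1.650.
E_I > 1: normal good (luxury).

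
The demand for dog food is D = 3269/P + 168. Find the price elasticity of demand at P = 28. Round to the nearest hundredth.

-0.41

At P = 28, D = 284.75.
dD/dP = −3269/P² = −4.1696.
Point elasticity E = (dD/dP)·(P/D) = -4.1696 × 28/284.75 ≈ -0.41.
|E| < 1, so demand is inelastic at this price.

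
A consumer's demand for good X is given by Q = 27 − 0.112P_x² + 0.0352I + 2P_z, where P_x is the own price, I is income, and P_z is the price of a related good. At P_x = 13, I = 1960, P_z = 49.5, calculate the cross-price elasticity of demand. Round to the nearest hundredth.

0.56

Substituting, Q = 27 − 0.112(13)² + 0.0352(1960) + 2(49.5) = 27 − 18.928 + 68.992 + 99 = 176.064.
∂Q/∂P_z = +2, so E_xy = 2·(49.5/176.064) ≈ 0.56.
E_xy > 0: the goods are substitutes.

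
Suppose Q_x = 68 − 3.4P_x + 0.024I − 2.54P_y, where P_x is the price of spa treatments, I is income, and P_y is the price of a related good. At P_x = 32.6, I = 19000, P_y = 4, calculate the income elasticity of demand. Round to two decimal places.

Q_x = 68 − 3.4(32.6) + 0.024(19000) − 2.54(4) = 68 − 110.84 + 456 − 10.16 = 403.
∂Q_x/∂I = +0.024, so E_I = 0.024·(19000/403) ≈ 1.13.
E_I > 1: normal good (luxury).

1.13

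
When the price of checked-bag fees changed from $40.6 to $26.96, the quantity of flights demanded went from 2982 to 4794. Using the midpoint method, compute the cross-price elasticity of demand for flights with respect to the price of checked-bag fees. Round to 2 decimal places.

%ΔQ_x = (4794 − 2982)/[(2982+4794)/2] = 1812/3888 ≈ 0.4660.
%ΔP_y = (26.96 − 40.6)/[(40.6+26.96)/2] ≈ -0.4038.
E_xy = 0.4660/-0.4038 ≈ -1.15.
E_xy < 0, so flights and checked-bag fees are complements.

-1.15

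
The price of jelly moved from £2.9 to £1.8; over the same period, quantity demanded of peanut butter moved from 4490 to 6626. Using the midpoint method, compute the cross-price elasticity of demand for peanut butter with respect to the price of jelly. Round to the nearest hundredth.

%ΔQ_x = (6626 − 4490)/[(4490+6626)/2] = 2136/5558 ≈ 0.3843.
%ΔP_y = (1.8 − 2.9)/[(2.9+1.8)/2] ≈ -0.4681.
E_xy = 0.3843/-0.4681 ≈ -0.82.
E_xy < 0, so peanut butter and jelly are complements.

-0.82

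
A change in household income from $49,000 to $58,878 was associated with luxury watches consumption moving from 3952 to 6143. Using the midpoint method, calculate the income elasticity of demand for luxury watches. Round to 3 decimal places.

2.370

%ΔQ = (6143 − 3952)/[(3952+6143)/2] = 2191/5047.5 ≈ 0.4341.
%ΔM = (58,878 − 49,000)/[(49,000+58,878)/2] = 9878/53939 ≈ 0.1831.
E_I = %ΔQ/%ΔM ≈ 2.370.
E_I > 1: normal good (luxury).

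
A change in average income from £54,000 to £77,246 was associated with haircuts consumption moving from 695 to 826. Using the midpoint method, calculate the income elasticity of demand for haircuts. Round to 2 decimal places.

%ΔQ = (826 − 695)/[(695+826)/2] = 131/760.5 ≈ 0.1723.
%ΔY = (77,246 − 54,000)/[(54,000+77,246)/2] = 23246/65623 ≈ 0.3542.
E_I = %ΔQ/%ΔY ≈ 0.49.
E_I ∈ (0,1): normal good (necessity).

0.49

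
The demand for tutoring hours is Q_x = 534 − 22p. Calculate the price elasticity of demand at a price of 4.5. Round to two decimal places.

At p = 4.5, Q_x = 435.
dQ_x/dp = −22.
Point elasticity E = (dQ_x/dp)·(p/Q_x) = -22 × 4.5/435 ≈ -0.23.
|E| < 1, so demand is inelastic at this price.

-0.23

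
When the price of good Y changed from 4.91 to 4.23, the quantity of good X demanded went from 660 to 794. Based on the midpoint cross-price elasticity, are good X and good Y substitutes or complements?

%ΔQ_x = (794 − 660)/[(660+794)/2] = 134/727 ≈ 0.1843.
%ΔP_y = (4.23 − 4.91)/[(4.91+4.23)/2] ≈ -0.1488.
E_xy = 0.1843/-0.1488 ≈ -1.239.
E_xy < 0, so the goods are complements.

complements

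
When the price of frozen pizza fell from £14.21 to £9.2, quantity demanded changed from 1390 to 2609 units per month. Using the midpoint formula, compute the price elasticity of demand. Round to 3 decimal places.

-1.424

%Δq = (2609 − 1390)/[(1390 + 2609)/2] = 1219/1999.5 ≈ 0.6097.
%Δp = (9.2 − 14.21)/[(14.21 + 9.2)/2] = -5.01/11.705 ≈ -0.4280.
Arc elasticity E = %Δq/%Δp ≈ 0.6097/-0.4280 ≈ -1.424.
|E| > 1: demand is elastic over this range.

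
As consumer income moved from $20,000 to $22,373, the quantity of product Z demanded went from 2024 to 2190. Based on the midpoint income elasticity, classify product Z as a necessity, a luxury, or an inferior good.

necessity

%ΔQ = (2190 − 2024)/[(2024+2190)/2] = 166/2107 ≈ 0.0788.
%ΔY = (22,373 − 20,000)/[(20,000+22,373)/2] = 2373/21186.5 ≈ 0.1120.
E_I = %ΔQ/%ΔY ≈ 0.703.
E_I ∈ (0,1): normal good (necessity).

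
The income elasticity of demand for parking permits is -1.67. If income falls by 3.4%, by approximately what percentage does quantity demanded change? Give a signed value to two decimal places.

5.68

%ΔQ ≈ E × %ΔI = (-1.67) × (-3.4%) ≈ 5.68%.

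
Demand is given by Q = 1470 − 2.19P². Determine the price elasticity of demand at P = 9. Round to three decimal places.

At P = 9, Q = 1292.61.
dQ/dP = −2·2.19·P = −39.42.
Point elasticity E = (dQ/dP)·(P/Q) = -39.42 × 9/1292.61 ≈ -0.274.
|E| < 1, so demand is inelastic at this price.

-0.274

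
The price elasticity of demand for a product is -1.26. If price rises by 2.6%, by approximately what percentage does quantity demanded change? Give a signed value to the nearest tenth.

%ΔQ ≈ E × %ΔP = (-1.26) × (2.6%) ≈ -3.3%.

-3.3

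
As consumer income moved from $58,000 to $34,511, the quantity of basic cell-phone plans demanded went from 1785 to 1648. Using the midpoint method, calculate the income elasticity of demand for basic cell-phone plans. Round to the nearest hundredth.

%ΔQ = (1648 − 1785)/[(1785+1648)/2] = -137/1716.5 ≈ -0.0798.
%ΔI = (34,511 − 58,000)/[(58,000+34,511)/2] = -23489/46255.5 ≈ -0.5078.
E_I = %ΔQ/%ΔI ≈ 0.16.
E_I ∈ (0,1): normal good (necessity).

0.16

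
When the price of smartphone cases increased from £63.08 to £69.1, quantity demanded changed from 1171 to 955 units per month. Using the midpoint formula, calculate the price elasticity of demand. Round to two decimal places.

%Δq = (955 − 1171)/[(1171 + 955)/2] = -216/1063 ≈ -0.2032.
%Δp = (69.1 − 63.08)/[(63.08 + 69.1)/2] = 6.02/66.09 ≈ 0.0911.
Arc elasticity E = %Δq/%Δp ≈ -0.2032/0.0911 ≈ -2.23.
|E| > 1: demand is elastic over this range.

-2.23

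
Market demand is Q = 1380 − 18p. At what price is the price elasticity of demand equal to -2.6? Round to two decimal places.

Set −bp/(a − bp) = −2.6 ⇒ bp = 2.6(a − bp) ⇒ bp(1+2.6) = 2.6·a.
p = 2.6·1380/(18·3.6) ≈ 55.37.

55.37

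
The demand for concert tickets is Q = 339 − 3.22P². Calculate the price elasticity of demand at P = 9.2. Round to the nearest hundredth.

-8.20

At P = 9.2, Q = 66.4592.
dQ/dP = −2·3.22·P = −59.248.
Point elasticity E = (dQ/dP)·(P/Q) = -59.248 × 9.2/66.4592 ≈ -8.20.
|E| > 1, so demand is elastic at this price.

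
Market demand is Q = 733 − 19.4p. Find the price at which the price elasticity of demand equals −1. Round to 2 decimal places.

For linear demand Q = a − bp, E = −bp/(a − bp). |E| = 1 ⇒ bp = a − bp ⇒ p = a/(2b).
p = 733/(2·19.4) ≈ 18.89.

18.89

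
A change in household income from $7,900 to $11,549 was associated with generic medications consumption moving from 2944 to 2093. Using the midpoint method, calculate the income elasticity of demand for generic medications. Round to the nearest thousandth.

-0.900

%ΔQ = (2093 − 2944)/[(2944+2093)/2] = -851/2518.5 ≈ -0.3379.
%ΔM = (11,549 − 7,900)/[(7,900+11,549)/2] = 3649/9724.5 ≈ 0.3752.
E_I = %ΔQ/%ΔM ≈ -0.900.
E_I < 0: inferior good.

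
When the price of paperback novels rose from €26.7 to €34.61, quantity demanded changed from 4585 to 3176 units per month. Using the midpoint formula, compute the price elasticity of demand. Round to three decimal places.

-1.407

%ΔQ = (3176 − 4585)/[(4585 + 3176)/2] = -1409/3880.5 ≈ -0.3631.
%Δp = (34.61 − 26.7)/[(26.7 + 34.61)/2] = 7.91/30.655 ≈ 0.2580.
Arc elasticity E = %ΔQ/%Δp ≈ -0.3631/0.2580 ≈ -1.407.
|E| > 1: demand is elastic over this range.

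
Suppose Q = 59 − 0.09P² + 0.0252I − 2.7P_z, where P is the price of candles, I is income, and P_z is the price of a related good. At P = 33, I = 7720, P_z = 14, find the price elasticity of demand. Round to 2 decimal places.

-1.66

At the given point, Q = 59 − 0.09(33)² + 0.0252(7720) − 2.7(14) = 59 − 98.01 + 194.544 − 37.8 = 117.734.
∂Q/∂P = −2·0.09·P = -5.94, so E_p = -5.94·(33/117.734) ≈ -1.66.
|E_p| > 1: demand is elastic.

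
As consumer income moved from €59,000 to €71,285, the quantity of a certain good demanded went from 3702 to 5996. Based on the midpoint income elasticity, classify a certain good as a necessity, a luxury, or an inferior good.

%ΔQ = (5996 − 3702)/[(3702+5996)/2] = 2294/4849 ≈ 0.4731.
%ΔY = (71,285 − 59,000)/[(59,000+71,285)/2] = 12285/65142.5 ≈ 0.1886.
E_I = %ΔQ/%ΔY ≈ 2.509.
E_I > 1: normal good (luxury).

luxury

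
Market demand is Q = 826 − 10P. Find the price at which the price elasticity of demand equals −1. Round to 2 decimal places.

For linear demand Q = a − bP, E = −bP/(a − bP). |E| = 1 ⇒ bP = a − bP ⇒ P = a/(2b).
P = 826/(2·10) = 41.30.

41.30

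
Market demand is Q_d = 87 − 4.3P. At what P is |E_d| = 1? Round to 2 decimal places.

For linear demand Q_d = a − bP, E = −bP/(a − bP). |E| = 1 ⇒ bP = a − bP ⇒ P = a/(2b).
P = 87/(2·4.3) ≈ 10.12.

10.12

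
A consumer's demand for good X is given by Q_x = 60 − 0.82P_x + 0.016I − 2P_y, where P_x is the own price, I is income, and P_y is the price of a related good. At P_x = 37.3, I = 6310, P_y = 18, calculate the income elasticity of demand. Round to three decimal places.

Q_x = 60 − 0.82(37.3) + 0.016(6310) − 2(18) = 60 − 30.586 + 100.96 − 36 = 94.374.
∂Q_x/∂I = +0.016, so E_I = 0.016·(6310/94.374) ≈ 1.070.
E_I > 1: normal good (luxury).

1.070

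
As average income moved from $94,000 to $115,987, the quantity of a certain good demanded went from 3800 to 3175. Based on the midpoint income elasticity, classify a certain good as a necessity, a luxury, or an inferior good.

inferior

%ΔQ = (3175 − 3800)/[(3800+3175)/2] = -625/3487.5 ≈ -0.1792.
%ΔI = (115,987 − 94,000)/[(94,000+115,987)/2] = 21987/104993.5 ≈ 0.2094.
E_I = %ΔQ/%ΔI ≈ -0.856.
E_I < 0: inferior good.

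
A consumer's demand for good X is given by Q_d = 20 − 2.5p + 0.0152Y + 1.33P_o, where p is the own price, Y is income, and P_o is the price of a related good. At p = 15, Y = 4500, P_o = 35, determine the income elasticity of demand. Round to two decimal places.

First evaluate Q_d: 20 − 2.5(15) + 0.0152(4500) + 1.33(35) = 20 − 37.5 + 68.4 + 46.55 = 97.45.
∂Q_d/∂Y = +0.0152, so E_I = 0.0152·(4500/97.45) ≈ 0.70.
E_I ∈ (0,1): normal good (necessity).

0.70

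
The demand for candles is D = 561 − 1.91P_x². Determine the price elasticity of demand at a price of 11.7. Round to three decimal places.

At P_x = 11.7, D = 299.5401.
dD/dP_x = −2·1.91·P_x = −44.694.
Point elasticity E = (dD/dP_x)·(P_x/D) = -44.694 × 11.7/299.5401 ≈ -1.746.
|E| > 1, so demand is elastic at this price.

-1.746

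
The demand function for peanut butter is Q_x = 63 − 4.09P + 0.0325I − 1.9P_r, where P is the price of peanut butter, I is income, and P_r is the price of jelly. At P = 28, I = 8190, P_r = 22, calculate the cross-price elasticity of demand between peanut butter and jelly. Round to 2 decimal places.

-0.24

First evaluate Q_x: 63 − 4.09(28) + 0.0325(8190) − 1.9(22) = 63 − 114.52 + 266.175 − 41.8 = 172.855.
∂Q_x/∂P_r = −1.9, so E_xy = -1.9·(22/172.855) ≈ -0.24.
E_xy < 0: the goods are complements.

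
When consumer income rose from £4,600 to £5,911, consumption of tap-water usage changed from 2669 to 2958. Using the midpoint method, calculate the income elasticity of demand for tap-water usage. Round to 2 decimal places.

0.41

%ΔQ = (2958 − 2669)/[(2669+2958)/2] = 289/2813.5 ≈ 0.1027.
%ΔI = (5,911 − 4,600)/[(4,600+5,911)/2] = 1311/5255.5 ≈ 0.2495.
E_I = %ΔQ/%ΔI ≈ 0.41.
E_I ∈ (0,1): normal good (necessity).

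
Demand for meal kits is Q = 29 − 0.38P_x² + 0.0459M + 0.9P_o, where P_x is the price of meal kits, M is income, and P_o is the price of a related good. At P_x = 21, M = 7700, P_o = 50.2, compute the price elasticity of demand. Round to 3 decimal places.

Q = 29 − 0.38(21)² + 0.0459(7700) + 0.9(50.2) = 29 − 167.58 + 353.43 + 45.18 = 260.03.
∂Q/∂P_x = −2·0.38·P_x = -15.96, so E_p = -15.96·(21/260.03) ≈ -1.289.
|E_p| > 1: demand is elastic.

-1.289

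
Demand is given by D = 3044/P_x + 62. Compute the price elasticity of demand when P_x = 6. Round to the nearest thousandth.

-0.891

At P_x = 6, D = 569.3333.
dD/dP_x = −3044/P_x² = −84.5556.
Point elasticity E = (dD/dP_x)·(P_x/D) = -84.5556 × 6/569.3333 ≈ -0.891.
|E| < 1, so demand is inelastic at this price.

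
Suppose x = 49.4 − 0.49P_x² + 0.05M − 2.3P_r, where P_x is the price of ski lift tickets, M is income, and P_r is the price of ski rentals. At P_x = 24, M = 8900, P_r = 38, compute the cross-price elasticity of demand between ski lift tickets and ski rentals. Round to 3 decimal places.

x = 49.4 − 0.49(24)² + 0.05(8900) − 2.3(38) = 49.4 − 282.24 + 445 − 87.4 = 124.76.
∂x/∂P_r = −2.3, so E_xy = -2.3·(38/124.76) ≈ -0.701.
E_xy < 0: the goods are complements.

-0.701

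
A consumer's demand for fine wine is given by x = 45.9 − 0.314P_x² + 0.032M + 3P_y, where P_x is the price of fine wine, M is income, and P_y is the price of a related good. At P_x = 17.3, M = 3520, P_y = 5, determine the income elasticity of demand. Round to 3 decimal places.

1.416

At the given point, x = 45.9 − 0.314(17.3)² + 0.032(3520) + 3(5) = 45.9 − 93.9771 + 112.64 + 15 = 79.5629.
∂x/∂M = +0.032, so E_I = 0.032·(3520/79.5629) ≈ 1.416.
E_I > 1: normal good (luxury).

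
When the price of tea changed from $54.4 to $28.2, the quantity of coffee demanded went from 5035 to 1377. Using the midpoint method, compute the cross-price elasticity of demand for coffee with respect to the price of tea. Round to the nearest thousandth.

1.799

%ΔQ_x = (1377 − 5035)/[(5035+1377)/2] = -3658/3206 ≈ -1.1410.
%ΔP_y = (28.2 − 54.4)/[(54.4+28.2)/2] ≈ -0.6344.
E_xy = -1.1410/-0.6344 ≈ 1.799.
E_xy > 0, so coffee and tea are substitutes.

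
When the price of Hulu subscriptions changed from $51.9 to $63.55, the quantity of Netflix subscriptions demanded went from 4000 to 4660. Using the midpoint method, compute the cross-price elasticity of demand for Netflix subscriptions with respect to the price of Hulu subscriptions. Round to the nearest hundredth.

0.76

%ΔQ_x = (4660 − 4000)/[(4000+4660)/2] = 660/4330 ≈ 0.1524.
%ΔP_y = (63.55 − 51.9)/[(51.9+63.55)/2] ≈ 0.2018.
E_xy = 0.1524/0.2018 ≈ 0.76.
E_xy > 0, so Netflix subscriptions and Hulu subscriptions are substitutes.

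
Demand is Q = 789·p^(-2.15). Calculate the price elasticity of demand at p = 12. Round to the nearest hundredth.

-2.15

For a Cobb–Douglas (constant-elasticity) form Q = A·p^α·…, the elasticity with respect to p equals the exponent α at every point.
Here the exponent on p is -2.15, so the price elasticity of demand is -2.15.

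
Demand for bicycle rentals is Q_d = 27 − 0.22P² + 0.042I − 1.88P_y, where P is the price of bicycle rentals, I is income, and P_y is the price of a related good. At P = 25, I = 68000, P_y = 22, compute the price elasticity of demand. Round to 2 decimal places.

-0.10

Substituting, Q_d = 27 − 0.22(25)² + 0.042(68000) − 1.88(22) = 27 − 137.5 + 2856 − 41.36 = 2704.14.
∂Q_d/∂P = −2·0.22·P = -11, so E_p = -11·(25/2704.14) ≈ -0.10.
|E_p| < 1: demand is inelastic.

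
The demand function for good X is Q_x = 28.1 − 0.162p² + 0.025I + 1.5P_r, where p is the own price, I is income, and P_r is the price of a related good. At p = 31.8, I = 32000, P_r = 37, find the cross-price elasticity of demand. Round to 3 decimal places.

First evaluate Q_x: 28.1 − 0.162(31.8)² + 0.025(32000) + 1.5(37) = 28.1 − 163.8209 + 800 + 55.5 = 719.7791.
∂Q_x/∂P_r = +1.5, so E_xy = 1.5·(37/719.7791) ≈ 0.077.
E_xy > 0: the goods are substitutes.

0.077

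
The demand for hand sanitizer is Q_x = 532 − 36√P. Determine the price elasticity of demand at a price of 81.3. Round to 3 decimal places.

At P = 81.3, Q_x = 207.4006.
dQ_x/dP = −36/(2√P) = −36/(2·9.0167).
Point elasticity E = (dQ_x/dP)·(P/Q_x) = -1.9963 × 81.3/207.4006 ≈ -0.783.
|E| < 1, so demand is inelastic at this price.

-0.783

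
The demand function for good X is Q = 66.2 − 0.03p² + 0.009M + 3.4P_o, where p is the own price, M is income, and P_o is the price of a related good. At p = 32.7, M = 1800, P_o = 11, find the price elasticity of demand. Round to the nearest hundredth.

Evaluating quantity at (p, M, P_o) gives Q = 66.2 − 0.03(32.7)² + 0.009(1800) + 3.4(11) = 66.2 − 32.0787 + 16.2 + 37.4 = 87.7213.
∂Q/∂p = −2·0.03·p = -1.962, so E_p = -1.962·(32.7/87.7213) ≈ -0.73.
|E_p| < 1: demand is inelastic.

-0.73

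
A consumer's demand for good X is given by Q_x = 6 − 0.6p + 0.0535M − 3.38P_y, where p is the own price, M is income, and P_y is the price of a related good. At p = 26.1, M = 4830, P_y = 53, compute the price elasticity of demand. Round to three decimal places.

Q_x = 6 − 0.6(26.1) + 0.0535(4830) − 3.38(53) = 6 − 15.66 + 258.405 − 179.14 = 69.605.
∂Q_x/∂p = −0.6, so E_p = (−0.6)·(26.1/69.605) ≈ -0.225.
|E_p| < 1: demand is inelastic.

-0.225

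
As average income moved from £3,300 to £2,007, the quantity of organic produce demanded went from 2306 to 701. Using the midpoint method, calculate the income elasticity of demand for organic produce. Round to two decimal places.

2.19

%ΔQ = (701 − 2306)/[(2306+701)/2] = -1605/1503.5 ≈ -1.0675.
%ΔY = (2,007 − 3,300)/[(3,300+2,007)/2] = -1293/2653.5 ≈ -0.4873.
E_I = %ΔQ/%ΔY ≈ 2.19.
E_I > 1: normal good (luxury).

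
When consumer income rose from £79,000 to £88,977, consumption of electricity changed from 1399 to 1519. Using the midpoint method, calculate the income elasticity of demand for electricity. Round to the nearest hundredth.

0.69

%ΔQ = (1519 − 1399)/[(1399+1519)/2] = 120/1459 ≈ 0.0822.
%ΔM = (88,977 − 79,000)/[(79,000+88,977)/2] = 9977/83988.5 ≈ 0.1188.
E_I = %ΔQ/%ΔM ≈ 0.69.
E_I ∈ (0,1): normal good (necessity).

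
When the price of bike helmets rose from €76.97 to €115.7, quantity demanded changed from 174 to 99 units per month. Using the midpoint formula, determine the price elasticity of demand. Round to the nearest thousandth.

%ΔQ = (99 − 174)/[(174 + 99)/2] = -75/136.5 ≈ -0.5495.
%ΔP = (115.7 − 76.97)/[(76.97 + 115.7)/2] = 38.73/96.335 ≈ 0.4020.
Arc elasticity E = %ΔQ/%ΔP ≈ -0.5495/0.4020 ≈ -1.367.
|E| > 1: demand is elastic over this range.

-1.367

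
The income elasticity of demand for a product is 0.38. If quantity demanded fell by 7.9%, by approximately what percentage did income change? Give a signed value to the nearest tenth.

%ΔQ ≈ E × %ΔI ⇒ %ΔI = %ΔQ / E = (-7.9%)/(0.38) ≈ -20.8%.

-20.8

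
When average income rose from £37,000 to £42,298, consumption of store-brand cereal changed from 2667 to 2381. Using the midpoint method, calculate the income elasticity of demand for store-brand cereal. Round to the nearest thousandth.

-0.848

%ΔQ = (2381 − 2667)/[(2667+2381)/2] = -286/2524 ≈ -0.1133.
%ΔY = (42,298 − 37,000)/[(37,000+42,298)/2] = 5298/39649 ≈ 0.1336.
E_I = %ΔQ/%ΔY ≈ -0.848.
E_I < 0: inferior good.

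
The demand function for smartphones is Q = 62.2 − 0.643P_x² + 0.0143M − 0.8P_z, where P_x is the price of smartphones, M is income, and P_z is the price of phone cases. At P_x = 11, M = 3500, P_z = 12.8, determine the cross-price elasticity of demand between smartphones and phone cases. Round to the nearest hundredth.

Substituting, Q = 62.2 − 0.643(11)² + 0.0143(3500) − 0.8(12.8) = 62.2 − 77.803 + 50.05 − 10.24 = 24.207.
∂Q/∂P_z = −0.8, so E_xy = -0.8·(12.8/24.207) ≈ -0.42.
E_xy < 0: the goods are complements.

-0.42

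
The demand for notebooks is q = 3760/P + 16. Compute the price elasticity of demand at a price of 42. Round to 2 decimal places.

-0.85

At P = 42, q = 105.5238.
dq/dP = −3760/P² = −2.1315.
Point elasticity E = (dq/dP)·(P/q) = -2.1315 × 42/105.5238 ≈ -0.85.
|E| < 1, so demand is inelastic at this price.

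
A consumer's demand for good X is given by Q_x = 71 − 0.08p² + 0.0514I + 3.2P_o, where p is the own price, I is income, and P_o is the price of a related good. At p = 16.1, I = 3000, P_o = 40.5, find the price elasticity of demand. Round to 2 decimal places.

-0.12

At the given point, Q_x = 71 − 0.08(16.1)² + 0.0514(3000) + 3.2(40.5) = 71 − 20.7368 + 154.2 + 129.6 = 334.0632.
∂Q_x/∂p = −2·0.08·p = -2.576, so E_p = -2.576·(16.1/334.0632) ≈ -0.12.
|E_p| < 1: demand is inelastic.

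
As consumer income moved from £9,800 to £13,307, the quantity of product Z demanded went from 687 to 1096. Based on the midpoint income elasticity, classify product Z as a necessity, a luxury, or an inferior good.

%ΔQ = (1096 − 687)/[(687+1096)/2] = 409/891.5 ≈ 0.4588.
%ΔY = (13,307 − 9,800)/[(9,800+13,307)/2] = 3507/11553.5 ≈ 0.3035.
E_I = %ΔQ/%ΔY ≈ 1.511.
E_I > 1: normal good (luxury).

luxury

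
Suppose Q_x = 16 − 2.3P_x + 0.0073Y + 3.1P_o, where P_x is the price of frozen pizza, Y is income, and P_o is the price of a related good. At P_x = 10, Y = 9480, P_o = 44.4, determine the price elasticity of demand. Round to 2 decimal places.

-0.12

At the given point, Q_x = 16 − 2.3(10) + 0.0073(9480) + 3.1(44.4) = 16 − 23 + 69.204 + 137.64 = 199.844.
∂Q_x/∂P_x = −2.3, so E_p = (−2.3)·(10/199.844) ≈ -0.12.
|E_p| < 1: demand is inelastic.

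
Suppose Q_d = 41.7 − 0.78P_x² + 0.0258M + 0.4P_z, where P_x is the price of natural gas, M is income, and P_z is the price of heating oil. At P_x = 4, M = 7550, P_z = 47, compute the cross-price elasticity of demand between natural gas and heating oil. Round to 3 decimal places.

0.077

Evaluating quantity at (P_x, M, P_z) gives Q_d = 41.7 − 0.78(4)² + 0.0258(7550) + 0.4(47) = 41.7 − 12.48 + 194.79 + 18.8 = 242.81.
∂Q_d/∂P_z = +0.4, so E_xy = 0.4·(47/242.81) ≈ 0.077.
E_xy > 0: the goods are substitutes.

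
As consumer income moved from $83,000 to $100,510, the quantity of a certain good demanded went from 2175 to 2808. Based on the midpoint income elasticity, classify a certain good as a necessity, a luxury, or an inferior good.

luxury

%ΔQ = (2808 − 2175)/[(2175+2808)/2] = 633/2491.5 ≈ 0.2541.
%ΔI = (100,510 − 83,000)/[(83,000+100,510)/2] = 17510/91755 ≈ 0.1908.
E_I = %ΔQ/%ΔI ≈ 1.331.
E_I > 1: normal good (luxury).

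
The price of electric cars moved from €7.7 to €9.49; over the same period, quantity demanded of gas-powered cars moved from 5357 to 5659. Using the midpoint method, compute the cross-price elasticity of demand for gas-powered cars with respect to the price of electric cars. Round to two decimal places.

0.26

%ΔQ_x = (5659 − 5357)/[(5357+5659)/2] = 302/5508 ≈ 0.0548.
%ΔP_y = (9.49 − 7.7)/[(7.7+9.49)/2] ≈ 0.2083.
E_xy = 0.0548/0.2083 ≈ 0.26.
E_xy > 0, so gas-powered cars and electric cars are substitutes.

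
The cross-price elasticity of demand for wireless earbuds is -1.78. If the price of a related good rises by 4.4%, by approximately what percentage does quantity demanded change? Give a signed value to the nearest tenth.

%ΔQ ≈ E × %ΔP_y = (-1.78) × (4.4%) ≈ -7.8%.

-7.8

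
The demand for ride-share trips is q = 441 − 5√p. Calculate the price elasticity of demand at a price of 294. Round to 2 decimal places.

At p = 294, q = 355.2679.
dq/dp = −5/(2√p) = −5/(2·17.1464).
Point elasticity E = (dq/dp)·(p/q) = -0.1458 × 294/355.2679 ≈ -0.12.
|E| < 1, so demand is inelastic at this price.

-0.12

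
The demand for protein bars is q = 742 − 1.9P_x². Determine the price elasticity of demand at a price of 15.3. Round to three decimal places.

At P_x = 15.3, q = 297.229.
dq/dP_x = −2·1.9·P_x = −58.14.
Point elasticity E = (dq/dP_x)·(P_x/q) = -58.14 × 15.3/297.229 ≈ -2.993.
|E| > 1, so demand is elastic at this price.

-2.993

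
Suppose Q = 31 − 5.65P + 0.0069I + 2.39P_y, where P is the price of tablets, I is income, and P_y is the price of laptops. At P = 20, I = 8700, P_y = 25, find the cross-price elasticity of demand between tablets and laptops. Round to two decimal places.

1.58

At the given point, Q = 31 − 5.65(20) + 0.0069(8700) + 2.39(25) = 31 − 113 + 60.03 + 59.75 = 37.78.
∂Q/∂P_y = +2.39, so E_xy = 2.39·(25/37.78) ≈ 1.58.
E_xy > 0: the goods are substitutes.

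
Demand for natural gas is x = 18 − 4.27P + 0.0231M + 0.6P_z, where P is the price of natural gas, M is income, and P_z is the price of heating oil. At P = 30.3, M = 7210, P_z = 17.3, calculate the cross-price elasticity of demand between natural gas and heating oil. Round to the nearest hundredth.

0.16

Evaluating quantity at (P, M, P_z) gives x = 18 − 4.27(30.3) + 0.0231(7210) + 0.6(17.3) = 18 − 129.381 + 166.551 + 10.38 = 65.55.
∂x/∂P_z = +0.6, so E_xy = 0.6·(17.3/65.55) ≈ 0.16.
E_xy > 0: the goods are substitutes.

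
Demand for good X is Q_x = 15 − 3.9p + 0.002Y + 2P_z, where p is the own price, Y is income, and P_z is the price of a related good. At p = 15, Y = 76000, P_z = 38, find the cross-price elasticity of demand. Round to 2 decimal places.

0.41

Evaluating quantity at (p, Y, P_z) gives Q_x = 15 − 3.9(15) + 0.002(76000) + 2(38) = 15 − 58.5 + 152 + 76 = 184.5.
∂Q_x/∂P_z = +2, so E_xy = 2·(38/184.5) ≈ 0.41.
E_xy > 0: the goods are substitutes.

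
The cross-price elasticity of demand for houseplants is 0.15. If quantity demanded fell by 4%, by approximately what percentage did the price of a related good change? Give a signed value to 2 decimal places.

%ΔQ ≈ E × %ΔP_y ⇒ %ΔP_y = %ΔQ / E = (-4%)/(0.15) ≈ -26.67%.

-26.67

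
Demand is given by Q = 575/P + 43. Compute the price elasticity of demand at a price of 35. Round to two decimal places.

At P = 35, Q = 59.4286.
dQ/dP = −575/P² = −0.4694.
Point elasticity E = (dQ/dP)·(P/Q) = -0.4694 × 35/59.4286 ≈ -0.28.
|E| < 1, so demand is inelastic at this price.

-0.28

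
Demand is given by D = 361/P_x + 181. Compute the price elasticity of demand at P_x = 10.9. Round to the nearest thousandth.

-0.155

At P_x = 10.9, D = 214.1193.
dD/dP_x = −361/P_x² = −3.0385.
Point elasticity E = (dD/dP_x)·(P_x/D) = -3.0385 × 10.9/214.1193 ≈ -0.155.
|E| < 1, so demand is inelastic at this price.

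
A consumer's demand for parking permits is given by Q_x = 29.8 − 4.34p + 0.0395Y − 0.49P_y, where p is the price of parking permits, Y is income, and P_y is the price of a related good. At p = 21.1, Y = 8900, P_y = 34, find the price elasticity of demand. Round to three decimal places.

First evaluate Q_x: 29.8 − 4.34(21.1) + 0.0395(8900) − 0.49(34) = 29.8 − 91.574 + 351.55 − 16.66 = 273.116.
∂Q_x/∂p = −4.34, so E_p = (−4.34)·(21.1/273.116) ≈ -0.335.
|E_p| < 1: demand is inelastic.

-0.335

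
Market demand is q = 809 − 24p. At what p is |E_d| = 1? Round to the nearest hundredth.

16.85

For linear demand q = a − bp, E = −bp/(a − bp). |E| = 1 ⇒ bp = a − bp ⇒ p = a/(2b).
p = 809/(2·24) ≈ 16.85.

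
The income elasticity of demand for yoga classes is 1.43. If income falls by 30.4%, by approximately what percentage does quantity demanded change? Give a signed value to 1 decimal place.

%ΔQ ≈ E × %ΔI = (1.43) × (-30.4%) ≈ -43.5%.

-43.5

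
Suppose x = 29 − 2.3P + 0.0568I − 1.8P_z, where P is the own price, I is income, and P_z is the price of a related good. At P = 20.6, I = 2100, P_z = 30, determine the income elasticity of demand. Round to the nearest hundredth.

First evaluate x: 29 − 2.3(20.6) + 0.0568(2100) − 1.8(30) = 29 − 47.38 + 119.28 − 54 = 46.9.
∂x/∂I = +0.0568, so E_I = 0.0568·(2100/46.9) ≈ 2.54.
E_I > 1: normal good (luxury).

2.54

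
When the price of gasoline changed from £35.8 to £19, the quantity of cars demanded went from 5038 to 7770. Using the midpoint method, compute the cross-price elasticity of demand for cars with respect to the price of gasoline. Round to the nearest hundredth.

-0.70

%ΔQ_x = (7770 − 5038)/[(5038+7770)/2] = 2732/6404 ≈ 0.4266.
%ΔP_y = (19 − 35.8)/[(35.8+19)/2] ≈ -0.6131.
E_xy = 0.4266/-0.6131 ≈ -0.70.
E_xy < 0, so cars and gasoline are complements.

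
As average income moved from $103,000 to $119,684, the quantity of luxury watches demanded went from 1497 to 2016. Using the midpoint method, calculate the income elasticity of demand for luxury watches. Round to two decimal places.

1.97

%ΔQ = (2016 − 1497)/[(1497+2016)/2] = 519/1756.5 ≈ 0.2955.
%ΔI = (119,684 − 103,000)/[(103,000+119,684)/2] = 16684/111342 ≈ 0.1498.
E_I = %ΔQ/%ΔI ≈ 1.97.
E_I > 1: normal good (luxury).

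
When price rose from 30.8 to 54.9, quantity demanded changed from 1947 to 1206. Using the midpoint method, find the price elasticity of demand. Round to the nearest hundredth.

%Δq = (1206 − 1947)/[(1947 + 1206)/2] = -741/1576.5 ≈ -0.4700.
%ΔP = (54.9 − 30.8)/[(30.8 + 54.9)/2] = 24.1/42.85 ≈ 0.5624.
Arc elasticity E = %Δq/%ΔP ≈ -0.4700/0.5624 ≈ -0.84.
|E| < 1: demand is inelastic over this range.

-0.84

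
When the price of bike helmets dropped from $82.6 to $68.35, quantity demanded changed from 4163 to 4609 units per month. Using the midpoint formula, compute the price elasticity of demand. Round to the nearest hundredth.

-0.54

%ΔQ = (4609 − 4163)/[(4163 + 4609)/2] = 446/4386 ≈ 0.1017.
%Δp = (68.35 − 82.6)/[(82.6 + 68.35)/2] = -14.25/75.475 ≈ -0.1888.
Arc elasticity E = %ΔQ/%Δp ≈ 0.1017/-0.1888 ≈ -0.54.
|E| < 1: demand is inelastic over this range.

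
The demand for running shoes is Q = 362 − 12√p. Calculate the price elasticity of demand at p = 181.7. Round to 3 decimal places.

At p = 181.7, Q = 200.2446.
dQ/dp = −12/(2√p) = −12/(2·13.4796).
Point elasticity E = (dQ/dp)·(p/Q) = -0.4451 × 181.7/200.2446 ≈ -0.404.
|E| < 1, so demand is inelastic at this price.

-0.404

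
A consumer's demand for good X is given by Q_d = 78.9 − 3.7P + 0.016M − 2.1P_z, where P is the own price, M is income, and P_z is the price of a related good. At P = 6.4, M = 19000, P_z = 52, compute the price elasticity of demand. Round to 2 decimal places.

-0.09

Q_d = 78.9 − 3.7(6.4) + 0.016(19000) − 2.1(52) = 78.9 − 23.68 + 304 − 109.2 = 250.02.
∂Q_d/∂P = −3.7, so E_p = (−3.7)·(6.4/250.02) ≈ -0.09.
|E_p| < 1: demand is inelastic.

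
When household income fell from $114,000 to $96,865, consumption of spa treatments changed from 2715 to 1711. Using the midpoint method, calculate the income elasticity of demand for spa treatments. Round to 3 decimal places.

2.792

%ΔQ = (1711 − 2715)/[(2715+1711)/2] = -1004/2213 ≈ -0.4537.
%ΔI = (96,865 − 114,000)/[(114,000+96,865)/2] = -17135/105432.5 ≈ -0.1625.
E_I = %ΔQ/%ΔI ≈ 2.792.
E_I > 1: normal good (luxury).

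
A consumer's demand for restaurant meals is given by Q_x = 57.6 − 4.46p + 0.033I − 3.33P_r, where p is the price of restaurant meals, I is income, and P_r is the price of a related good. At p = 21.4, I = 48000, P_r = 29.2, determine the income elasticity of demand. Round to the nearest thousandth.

First evaluate Q_x: 57.6 − 4.46(21.4) + 0.033(48000) − 3.33(29.2) = 57.6 − 95.444 + 1584 − 97.236 = 1448.92.
∂Q_x/∂I = +0.033, so E_I = 0.033·(48000/1448.92) ≈ 1.093.
E_I > 1: normal good (luxury).

1.093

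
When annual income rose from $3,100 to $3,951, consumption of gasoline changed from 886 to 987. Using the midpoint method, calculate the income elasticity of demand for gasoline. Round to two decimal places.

0.45

%ΔQ = (987 − 886)/[(886+987)/2] = 101/936.5 ≈ 0.1078.
%ΔM = (3,951 − 3,100)/[(3,100+3,951)/2] = 851/3525.5 ≈ 0.2414.
E_I = %ΔQ/%ΔM ≈ 0.45.
E_I ∈ (0,1): normal good (necessity).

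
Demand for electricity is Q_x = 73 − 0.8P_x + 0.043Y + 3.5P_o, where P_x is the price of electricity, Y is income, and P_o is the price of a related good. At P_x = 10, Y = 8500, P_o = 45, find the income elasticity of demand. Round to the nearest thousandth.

Q_x = 73 − 0.8(10) + 0.043(8500) + 3.5(45) = 73 − 8 + 365.5 + 157.5 = 588.
∂Q_x/∂Y = +0.043, so E_I = 0.043·(8500/588) ≈ 0.622.
E_I ∈ (0,1): normal good (necessity).

0.622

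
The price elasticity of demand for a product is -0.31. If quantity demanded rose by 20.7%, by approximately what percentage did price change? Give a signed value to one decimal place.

-66.8

%ΔQ ≈ E × %ΔP ⇒ %ΔP = %ΔQ / E = (20.7%)/(-0.31) ≈ -66.8%.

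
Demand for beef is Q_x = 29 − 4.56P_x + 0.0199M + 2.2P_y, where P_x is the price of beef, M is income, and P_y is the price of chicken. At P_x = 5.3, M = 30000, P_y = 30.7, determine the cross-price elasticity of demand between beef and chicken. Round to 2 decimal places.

At the given point, Q_x = 29 − 4.56(5.3) + 0.0199(30000) + 2.2(30.7) = 29 − 24.168 + 597 + 67.54 = 669.372.
∂Q_x/∂P_y = +2.2, so E_xy = 2.2·(30.7/669.372) ≈ 0.10.
E_xy > 0: the goods are substitutes.

0.10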